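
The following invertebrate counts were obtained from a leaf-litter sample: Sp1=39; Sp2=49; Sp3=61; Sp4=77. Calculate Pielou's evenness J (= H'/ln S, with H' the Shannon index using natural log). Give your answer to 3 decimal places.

Total N = 39+49+61+77 = 226, so the proportions are 0.17257, 0.21681, 0.26991, 0.34071 (working shown to 5 dp, full precision carried).
H' = −Σ pᵢ ln pᵢ = −((-0.30319) + (-0.33145) + (-0.35349) + (-0.36685)) = 1.35498.
With S = 4 species, ln S = 1.38629, so J = 1.35498/1.38629 = 0.97741, i.e. 0.977 to 3 decimal places.

0.977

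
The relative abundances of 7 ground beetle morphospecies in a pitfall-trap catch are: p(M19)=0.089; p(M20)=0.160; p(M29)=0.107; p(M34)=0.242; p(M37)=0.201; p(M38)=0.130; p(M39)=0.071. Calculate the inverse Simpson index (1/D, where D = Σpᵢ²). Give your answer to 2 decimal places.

6.03

D = 0.089² + 0.16² + 0.107² + 0.242² + 0.201² + 0.13² + 0.071² = 0.007921 + 0.025600 + 0.011449 + 0.058564 + 0.040401 + 0.016900 + 0.005041 = 0.165876 (working shown to 6 dp, full precision carried).
So 1/D = 6.0286, i.e. 6.03 to 2 decimal places.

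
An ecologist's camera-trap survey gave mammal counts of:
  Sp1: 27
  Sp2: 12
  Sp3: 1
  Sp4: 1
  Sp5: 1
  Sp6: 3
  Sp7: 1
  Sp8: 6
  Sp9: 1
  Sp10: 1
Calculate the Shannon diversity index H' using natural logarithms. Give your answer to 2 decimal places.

Total N = 27+12+1+1+1+3+1+6+1+1 = 54, so the proportions are 0.5, 0.2222, 0.0185, 0.0185, 0.0185, 0.0556, 0.0185, 0.1111, 0.0185, 0.0185 (working shown to 4 dp, full precision carried).
Each pᵢ ln pᵢ term: 0.5×(-0.6931)=-0.3466, 0.2222×(-1.5041)=-0.3342, 0.0185×(-3.9890)=-0.0739, 0.0185×(-3.9890)=-0.0739, 0.0185×(-3.9890)=-0.0739, 0.0556×(-2.8904)=-0.1606, 0.0185×(-3.9890)=-0.0739, 0.1111×(-2.1972)=-0.2441, 0.0185×(-3.9890)=-0.0739, 0.0185×(-3.9890)=-0.0739.
Sum = -1.5287, so H' = 1.53.

1.53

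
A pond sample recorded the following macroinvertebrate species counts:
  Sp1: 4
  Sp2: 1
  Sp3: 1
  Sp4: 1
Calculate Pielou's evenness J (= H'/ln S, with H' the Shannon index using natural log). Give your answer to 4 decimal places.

Total N = 4+1+1+1 = 7, so the proportions are 0.571429, 0.142857, 0.142857, 0.142857 (working shown to 6 dp, full precision carried).
H' = −Σ pᵢ ln pᵢ = −((-0.319780) + (-0.277987) + (-0.277987) + (-0.277987)) = 1.153742.
With S = 4 species, ln S = 1.386294, so J = 1.153742/1.386294 = 0.832249, i.e. 0.8322 to 4 decimal places.

0.8322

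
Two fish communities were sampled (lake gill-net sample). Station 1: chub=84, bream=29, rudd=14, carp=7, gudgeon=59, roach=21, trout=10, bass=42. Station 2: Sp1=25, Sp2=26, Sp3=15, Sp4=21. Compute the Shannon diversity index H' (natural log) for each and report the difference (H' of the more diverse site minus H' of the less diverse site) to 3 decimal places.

Station 1: N=266, proportions 0.31579, 0.10902, 0.05263, 0.02632, 0.2218, 0.07895, 0.03759, 0.15789, giving H' = 1.80558 (working shown to 5 dp, full precision carried).
Station 2: N=87, proportions 0.28736, 0.29885, 0.17241, 0.24138, giving H' = 1.36547.
Difference = |1.80558 − 1.36547| = 0.44011, i.e. 0.440 to 3 decimal places.

0.440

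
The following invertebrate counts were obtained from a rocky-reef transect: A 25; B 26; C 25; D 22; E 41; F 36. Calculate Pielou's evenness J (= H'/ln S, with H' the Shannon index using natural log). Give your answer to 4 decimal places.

0.9852

Total N = 25+26+25+22+41+36 = 175, so the proportions are 0.142857, 0.148571, 0.142857, 0.125714, 0.234286, 0.205714 (working shown to 6 dp, full precision carried).
H' = −Σ pᵢ ln pᵢ = −((-0.277987) + (-0.283280) + (-0.277987) + (-0.260699) + (-0.339999) + (-0.325289)) = 1.765241.
With S = 6 species, ln S = 1.791759, so J = 1.765241/1.791759 = 0.985200, i.e. 0.9852 to 4 decimal places.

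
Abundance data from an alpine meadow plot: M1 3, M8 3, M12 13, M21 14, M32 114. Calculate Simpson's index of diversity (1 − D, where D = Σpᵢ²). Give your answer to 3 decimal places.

Total N = 3+3+13+14+114 = 147, so the proportions are 0.02041, 0.02041, 0.08844, 0.09524, 0.77551 (working shown to 5 dp, full precision carried).
D = 0.02041² + 0.02041² + 0.08844² + 0.09524² + 0.77551² = 0.00042 + 0.00042 + 0.00782 + 0.00907 + 0.60142 = 0.61914.
So 1 − D = 0.38086, i.e. 0.381 to 3 decimal places.

0.381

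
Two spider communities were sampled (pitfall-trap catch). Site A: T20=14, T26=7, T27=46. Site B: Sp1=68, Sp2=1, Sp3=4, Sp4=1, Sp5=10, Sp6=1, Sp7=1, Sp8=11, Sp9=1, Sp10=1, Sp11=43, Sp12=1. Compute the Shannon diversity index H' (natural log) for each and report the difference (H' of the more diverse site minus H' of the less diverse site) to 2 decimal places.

Site A: N=67, proportions 0.209, 0.1045, 0.6866, giving H' = 0.8213 (working shown to 4 dp, full precision carried).
Site B: N=143, proportions 0.4755, 0.007, 0.028, 0.007, 0.0699, 0.007, 0.007, 0.0769, 0.007, 0.007, 0.3007, 0.007, giving H' = 1.4411.
Difference = |0.8213 − 1.4411| = 0.6198, i.e. 0.62 to 2 decimal places.

0.62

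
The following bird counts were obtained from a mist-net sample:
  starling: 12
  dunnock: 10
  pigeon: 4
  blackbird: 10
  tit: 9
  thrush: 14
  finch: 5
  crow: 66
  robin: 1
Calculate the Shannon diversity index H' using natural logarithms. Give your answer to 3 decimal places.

1.648

Total N = 12+10+4+10+9+14+5+66+1 = 131, so the proportions are 0.0916, 0.07634, 0.03053, 0.07634, 0.0687, 0.10687, 0.03817, 0.50382, 0.00763 (working shown to 5 dp, full precision carried).
Each pᵢ ln pᵢ term: 0.0916×(-2.39029)=-0.21896, 0.07634×(-2.57261)=-0.19638, 0.03053×(-3.48890)=-0.10653, 0.07634×(-2.57261)=-0.19638, 0.0687×(-2.67797)=-0.18398, 0.10687×(-2.23614)=-0.23898, 0.03817×(-3.26576)=-0.12465, 0.50382×(-0.68554)=-0.34539, 0.00763×(-4.87520)=-0.03722.
Sum = -1.64846, so H' = 1.648.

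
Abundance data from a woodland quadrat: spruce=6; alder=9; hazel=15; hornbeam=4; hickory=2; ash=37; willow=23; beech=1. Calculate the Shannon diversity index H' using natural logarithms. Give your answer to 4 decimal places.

1.6490

Total N = 6+9+15+4+2+37+23+1 = 97, so the proportions are 0.061856, 0.092784, 0.154639, 0.041237, 0.020619, 0.381443, 0.237113, 0.010309 (working shown to 6 dp, full precision carried).
Each pᵢ ln pᵢ term: 0.061856×(-2.782952)=-0.172141, 0.092784×(-2.377486)=-0.220592, 0.154639×(-1.866661)=-0.288659, 0.041237×(-3.188417)=-0.131481, 0.020619×(-3.881564)=-0.080032, 0.381443×(-0.963793)=-0.367632, 0.237113×(-1.439217)=-0.341258, 0.010309×(-4.574711)=-0.047162.
Sum = -1.648957, so H' = 1.6490.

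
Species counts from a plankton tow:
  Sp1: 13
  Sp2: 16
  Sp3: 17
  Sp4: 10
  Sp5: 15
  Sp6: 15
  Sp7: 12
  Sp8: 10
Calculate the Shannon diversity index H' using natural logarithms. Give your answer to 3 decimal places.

2.062

Total N = 13+16+17+10+15+15+12+10 = 108, so the proportions are 0.12037, 0.14815, 0.15741, 0.09259, 0.13889, 0.13889, 0.11111, 0.09259 (working shown to 5 dp, full precision carried).
Each pᵢ ln pᵢ term: 0.12037×(-2.11718)=-0.25485, 0.14815×(-1.90954)=-0.28290, 0.15741×(-1.84892)=-0.29103, 0.09259×(-2.37955)=-0.22033, 0.13889×(-1.97408)=-0.27418, 0.13889×(-1.97408)=-0.27418, 0.11111×(-2.19722)=-0.24414, 0.09259×(-2.37955)=-0.22033.
Sum = -2.06192, so H' = 2.062.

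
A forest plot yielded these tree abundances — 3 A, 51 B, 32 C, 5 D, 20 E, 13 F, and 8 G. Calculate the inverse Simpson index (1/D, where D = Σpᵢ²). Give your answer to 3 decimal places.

4.060

Total N = 3+51+32+5+20+13+8 = 132, so the proportions are 0.0227273, 0.3863636, 0.2424242, 0.0378788, 0.1515152, 0.0984848, 0.0606061 (working shown to 7 dp, full precision carried).
D = 0.0227273² + 0.3863636² + 0.2424242² + 0.0378788² + 0.1515152² + 0.0984848² + 0.0606061² = 0.0005165 + 0.1492769 + 0.0587695 + 0.0014348 + 0.0229568 + 0.0096993 + 0.0036731 = 0.2463269.
So 1/D = 4.05965, i.e. 4.060 to 3 decimal places.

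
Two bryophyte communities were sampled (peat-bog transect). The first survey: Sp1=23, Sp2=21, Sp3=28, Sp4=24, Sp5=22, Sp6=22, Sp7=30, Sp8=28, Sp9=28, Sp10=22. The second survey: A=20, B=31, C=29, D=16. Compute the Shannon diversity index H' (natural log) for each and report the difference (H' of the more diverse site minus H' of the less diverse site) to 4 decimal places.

0.9425

The first survey: N=248, proportions 0.092742, 0.084677, 0.112903, 0.096774, 0.08871, 0.08871, 0.120968, 0.112903, 0.112903, 0.08871, giving H' = 2.294580 (working shown to 6 dp, full precision carried).
The second survey: N=96, proportions 0.208333, 0.322917, 0.302083, 0.166667, giving H' = 1.352044.
Difference = |2.294580 − 1.352044| = 0.942536, i.e. 0.9425 to 4 decimal places.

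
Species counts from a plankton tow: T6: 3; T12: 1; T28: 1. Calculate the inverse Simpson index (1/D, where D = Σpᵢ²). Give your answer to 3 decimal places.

2.273

Total N = 3+1+1 = 5, so the proportions are 0.6, 0.2, 0.2 (working shown to 6 dp, full precision carried).
D = 0.6² + 0.2² + 0.2² = 0.360000 + 0.040000 + 0.040000 = 0.440000.
So 1/D = 2.27273, i.e. 2.273 to 3 decimal places.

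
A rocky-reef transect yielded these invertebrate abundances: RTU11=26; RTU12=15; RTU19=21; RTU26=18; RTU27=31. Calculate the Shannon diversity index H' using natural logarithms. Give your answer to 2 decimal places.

Total N = 26+15+21+18+31 = 111, so the proportions are 0.2342, 0.1351, 0.1892, 0.1622, 0.2793 (working shown to 4 dp, full precision carried).
Each pᵢ ln pᵢ term: 0.2342×(-1.4514)=-0.3400, 0.1351×(-2.0015)=-0.2705, 0.1892×(-1.6650)=-0.3150, 0.1622×(-1.8192)=-0.2950, 0.2793×(-1.2755)=-0.3562.
Sum = -1.5767, so H' = 1.58.

1.58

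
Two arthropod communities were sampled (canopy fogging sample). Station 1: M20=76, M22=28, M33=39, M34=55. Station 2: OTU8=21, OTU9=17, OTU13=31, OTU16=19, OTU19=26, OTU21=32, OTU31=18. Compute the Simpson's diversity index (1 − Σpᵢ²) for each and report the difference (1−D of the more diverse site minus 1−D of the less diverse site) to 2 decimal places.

Station 1: N=198, proportions 0.38384, 0.14141, 0.19697, 0.27778, giving 1−D = 0.71671 (working shown to 5 dp, full precision carried).
Station 2: N=164, proportions 0.12805, 0.10366, 0.18902, 0.11585, 0.15854, 0.19512, 0.10976, giving 1−D = 0.84845.
Difference = |0.71671 − 0.84845| = 0.13174, i.e. 0.13 to 2 decimal places.

0.13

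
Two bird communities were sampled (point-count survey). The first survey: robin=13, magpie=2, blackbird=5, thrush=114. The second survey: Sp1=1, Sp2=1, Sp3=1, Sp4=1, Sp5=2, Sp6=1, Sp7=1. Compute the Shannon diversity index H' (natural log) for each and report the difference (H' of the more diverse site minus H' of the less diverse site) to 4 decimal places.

The first survey: N=134, proportions 0.097015, 0.014925, 0.037313, 0.850746, giving H' = 0.549299 (working shown to 6 dp, full precision carried).
The second survey: N=8, proportions 0.125, 0.125, 0.125, 0.125, 0.25, 0.125, 0.125, giving H' = 1.906155.
Difference = |0.549299 − 1.906155| = 1.356856, i.e. 1.3569 to 4 decimal places.

1.3569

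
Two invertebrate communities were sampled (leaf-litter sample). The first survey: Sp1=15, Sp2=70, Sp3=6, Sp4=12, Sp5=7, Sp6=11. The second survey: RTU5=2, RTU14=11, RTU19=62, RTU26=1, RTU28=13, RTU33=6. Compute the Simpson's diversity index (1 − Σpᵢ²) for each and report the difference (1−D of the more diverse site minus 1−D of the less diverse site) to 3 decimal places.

The first survey: N=121, proportions 0.12397, 0.57851, 0.04959, 0.09917, 0.05785, 0.09091, giving 1−D = 0.62605 (working shown to 5 dp, full precision carried).
The second survey: N=95, proportions 0.02105, 0.11579, 0.65263, 0.01053, 0.13684, 0.06316, giving 1−D = 0.53740.
Difference = |0.62605 − 0.53740| = 0.08865, i.e. 0.089 to 3 decimal places.

0.089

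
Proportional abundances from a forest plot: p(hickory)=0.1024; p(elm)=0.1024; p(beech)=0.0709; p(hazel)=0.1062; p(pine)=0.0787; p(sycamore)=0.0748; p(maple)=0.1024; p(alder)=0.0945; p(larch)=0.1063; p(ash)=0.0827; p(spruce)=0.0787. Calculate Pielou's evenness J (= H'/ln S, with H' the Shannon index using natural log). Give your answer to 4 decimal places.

0.9956

H' = −Σ pᵢ ln pᵢ = −((-0.233356) + (-0.233356) + (-0.187636) + (-0.238146) + (-0.200064) + (-0.193952) + (-0.233356) + (-0.222940) + (-0.238270) + (-0.206133) + (-0.200064)) = 2.387274 (working shown to 6 dp, full precision carried).
With S = 11 species, ln S = 2.397895, so J = 2.387274/2.397895 = 0.995571, i.e. 0.9956 to 4 decimal places.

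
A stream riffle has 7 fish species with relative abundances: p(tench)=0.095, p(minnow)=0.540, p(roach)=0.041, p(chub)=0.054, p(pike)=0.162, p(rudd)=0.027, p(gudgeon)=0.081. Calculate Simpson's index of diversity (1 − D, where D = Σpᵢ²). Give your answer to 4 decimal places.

D = 0.095² + 0.54² + 0.041² + 0.054² + 0.162² + 0.027² + 0.081² = 0.009025 + 0.291600 + 0.001681 + 0.002916 + 0.026244 + 0.000729 + 0.006561 = 0.338756 (working shown to 6 dp, full precision carried).
So 1 − D = 0.661244, i.e. 0.6612 to 4 decimal places.

0.6612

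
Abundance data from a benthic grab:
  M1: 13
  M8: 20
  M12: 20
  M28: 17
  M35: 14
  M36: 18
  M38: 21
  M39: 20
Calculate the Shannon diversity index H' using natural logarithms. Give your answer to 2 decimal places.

Total N = 13+20+20+17+14+18+21+20 = 143, so the proportions are 0.0909, 0.1399, 0.1399, 0.1189, 0.0979, 0.1259, 0.1469, 0.1399 (working shown to 4 dp, full precision carried).
Each pᵢ ln pᵢ term: 0.0909×(-2.3979)=-0.2180, 0.1399×(-1.9671)=-0.2751, 0.1399×(-1.9671)=-0.2751, 0.1189×(-2.1296)=-0.2532, 0.0979×(-2.3238)=-0.2275, 0.1259×(-2.0725)=-0.2609, 0.1469×(-1.9183)=-0.2817, 0.1399×(-1.9671)=-0.2751.
Sum = -2.0666, so H' = 2.07.

2.07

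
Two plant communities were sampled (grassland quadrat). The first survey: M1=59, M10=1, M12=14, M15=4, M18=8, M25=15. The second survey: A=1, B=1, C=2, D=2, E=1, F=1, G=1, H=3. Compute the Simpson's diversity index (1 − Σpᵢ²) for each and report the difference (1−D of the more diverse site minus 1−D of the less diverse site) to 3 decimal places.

The first survey: N=101, proportions 0.58416, 0.0099, 0.13861, 0.0396, 0.07921, 0.14851, giving 1−D = 0.60955 (working shown to 5 dp, full precision carried).
The second survey: N=12, proportions 0.08333, 0.08333, 0.16667, 0.16667, 0.08333, 0.08333, 0.08333, 0.25, giving 1−D = 0.84722.
Difference = |0.60955 − 0.84722| = 0.23767, i.e. 0.238 to 3 decimal places.

0.238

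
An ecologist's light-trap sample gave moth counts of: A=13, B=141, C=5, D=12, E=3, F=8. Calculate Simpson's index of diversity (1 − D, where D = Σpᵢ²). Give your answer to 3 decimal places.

Total N = 13+141+5+12+3+8 = 182, so the proportions are 0.07143, 0.77473, 0.02747, 0.06593, 0.01648, 0.04396 (working shown to 5 dp, full precision carried).
D = 0.07143² + 0.77473² + 0.02747² + 0.06593² + 0.01648² + 0.04396² = 0.00510 + 0.60020 + 0.00075 + 0.00435 + 0.00027 + 0.00193 = 0.61261.
So 1 − D = 0.38739, i.e. 0.387 to 3 decimal places.

0.387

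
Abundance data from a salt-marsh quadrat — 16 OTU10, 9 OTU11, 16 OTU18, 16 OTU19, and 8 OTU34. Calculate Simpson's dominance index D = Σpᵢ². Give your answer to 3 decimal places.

Total N = 16+9+16+16+8 = 65, so the proportions are 0.24615, 0.13846, 0.24615, 0.24615, 0.12308 (working shown to 5 dp, full precision carried).
D = 0.24615² + 0.13846² + 0.24615² + 0.24615² + 0.12308² = 0.06059 + 0.01917 + 0.06059 + 0.06059 + 0.01515 = 0.21609.
To 3 decimal places, D = 0.216.

0.216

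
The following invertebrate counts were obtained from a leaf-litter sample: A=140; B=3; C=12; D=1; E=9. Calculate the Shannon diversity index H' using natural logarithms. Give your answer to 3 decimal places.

0.592

Total N = 140+3+12+1+9 = 165, so the proportions are 0.848485, 0.018182, 0.072727, 0.006061, 0.054545 (working shown to 6 dp, full precision carried).
Each pᵢ ln pᵢ term: 0.848485×(-0.164303)=-0.139409, 0.018182×(-4.007333)=-0.072861, 0.072727×(-2.621039)=-0.190621, 0.006061×(-5.105945)=-0.030945, 0.054545×(-2.908721)=-0.158658.
Sum = -0.592493, so H' = 0.592.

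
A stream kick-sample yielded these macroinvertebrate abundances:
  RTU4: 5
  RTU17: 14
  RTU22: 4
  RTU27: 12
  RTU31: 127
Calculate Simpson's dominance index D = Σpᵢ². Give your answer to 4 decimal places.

0.6291

Total N = 5+14+4+12+127 = 162, so the proportions are 0.030864, 0.08642, 0.024691, 0.074074, 0.783951 (working shown to 6 dp, full precision carried).
D = 0.030864² + 0.08642² + 0.024691² + 0.074074² + 0.783951² = 0.000953 + 0.007468 + 0.000610 + 0.005487 + 0.614579 = 0.629096.
To 4 decimal places, D = 0.6291.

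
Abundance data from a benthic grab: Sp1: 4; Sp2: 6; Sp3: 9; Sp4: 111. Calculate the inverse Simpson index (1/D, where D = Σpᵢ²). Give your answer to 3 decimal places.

1.357

Total N = 4+6+9+111 = 130, so the proportions are 0.030769, 0.046154, 0.069231, 0.853846 (working shown to 6 dp, full precision carried).
D = 0.030769² + 0.046154² + 0.069231² + 0.853846² = 0.000947 + 0.002130 + 0.004793 + 0.729053 = 0.736923.
So 1/D = 1.35699, i.e. 1.357 to 3 decimal places.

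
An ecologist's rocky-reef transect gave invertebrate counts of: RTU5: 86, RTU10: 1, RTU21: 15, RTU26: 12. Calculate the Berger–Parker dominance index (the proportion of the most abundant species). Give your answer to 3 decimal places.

Total N = 86+1+15+12 = 114, so the proportions are 0.75439, 0.00877, 0.13158, 0.10526 (working shown to 5 dp, full precision carried).
The largest proportion is 0.75439, i.e. d = 0.754 to 3 decimal places.

0.754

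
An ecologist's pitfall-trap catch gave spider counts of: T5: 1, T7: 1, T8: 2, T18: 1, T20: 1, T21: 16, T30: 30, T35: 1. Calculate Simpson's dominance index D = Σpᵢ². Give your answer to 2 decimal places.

Total N = 1+1+2+1+1+16+30+1 = 53, so the proportions are 0.0189, 0.0189, 0.0377, 0.0189, 0.0189, 0.3019, 0.566, 0.0189 (working shown to 4 dp, full precision carried).
D = 0.0189² + 0.0189² + 0.0377² + 0.0189² + 0.0189² + 0.3019² + 0.566² + 0.0189² = 0.0004 + 0.0004 + 0.0014 + 0.0004 + 0.0004 + 0.0911 + 0.3204 + 0.0004 = 0.4147.
To 2 decimal places, D = 0.41.

0.41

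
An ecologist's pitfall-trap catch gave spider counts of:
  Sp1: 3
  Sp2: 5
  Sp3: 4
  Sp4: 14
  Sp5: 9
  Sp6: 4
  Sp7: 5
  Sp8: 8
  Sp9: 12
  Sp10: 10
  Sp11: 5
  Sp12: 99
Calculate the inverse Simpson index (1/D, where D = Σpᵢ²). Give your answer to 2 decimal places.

3.02

Total N = 3+5+4+14+9+4+5+8+12+10+5+99 = 178, so the proportions are 0.01685, 0.02809, 0.02247, 0.07865, 0.05056, 0.02247, 0.02809, 0.04494, 0.06742, 0.05618, 0.02809, 0.55618 (working shown to 5 dp, full precision carried).
D = 0.01685² + 0.02809² + 0.02247² + 0.07865² + 0.05056² + 0.02247² + 0.02809² + 0.04494² + 0.06742² + 0.05618² + 0.02809² + 0.55618² = 0.00028 + 0.00079 + 0.00050 + 0.00619 + 0.00256 + 0.00050 + 0.00079 + 0.00202 + 0.00454 + 0.00316 + 0.00079 + 0.30934 = 0.33146.
So 1/D = 3.0169, i.e. 3.02 to 2 decimal places.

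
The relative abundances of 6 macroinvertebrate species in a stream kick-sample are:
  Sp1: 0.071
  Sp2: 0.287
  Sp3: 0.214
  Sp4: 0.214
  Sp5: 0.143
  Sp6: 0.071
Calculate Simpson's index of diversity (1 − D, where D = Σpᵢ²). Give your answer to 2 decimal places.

0.80

D = 0.071² + 0.287² + 0.214² + 0.214² + 0.143² + 0.071² = 0.0050 + 0.0824 + 0.0458 + 0.0458 + 0.0204 + 0.0050 = 0.2045 (working shown to 4 dp, full precision carried).
So 1 − D = 0.7955, i.e. 0.80 to 2 decimal places.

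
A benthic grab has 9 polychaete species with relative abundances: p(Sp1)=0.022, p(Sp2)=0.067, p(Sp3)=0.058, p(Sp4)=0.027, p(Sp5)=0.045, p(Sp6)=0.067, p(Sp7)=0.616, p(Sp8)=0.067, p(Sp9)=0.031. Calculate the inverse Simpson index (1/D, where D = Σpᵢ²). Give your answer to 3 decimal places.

2.497

D = 0.022² + 0.067² + 0.058² + 0.027² + 0.045² + 0.067² + 0.616² + 0.067² + 0.031² = 0.000484 + 0.004489 + 0.003364 + 0.000729 + 0.002025 + 0.004489 + 0.379456 + 0.004489 + 0.000961 = 0.400486 (working shown to 6 dp, full precision carried).
So 1/D = 2.49697, i.e. 2.497 to 3 decimal places.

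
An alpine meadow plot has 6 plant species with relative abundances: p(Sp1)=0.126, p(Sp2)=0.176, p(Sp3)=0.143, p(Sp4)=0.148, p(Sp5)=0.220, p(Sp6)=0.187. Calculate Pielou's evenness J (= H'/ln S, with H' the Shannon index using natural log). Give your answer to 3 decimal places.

H' = −Σ pᵢ ln pᵢ = −((-0.26101) + (-0.30576) + (-0.27812) + (-0.28276) + (-0.33311) + (-0.31353)) = 1.77429 (working shown to 5 dp, full precision carried).
With S = 6 species, ln S = 1.79176, so J = 1.77429/1.79176 = 0.99025, i.e. 0.990 to 3 decimal places.

0.990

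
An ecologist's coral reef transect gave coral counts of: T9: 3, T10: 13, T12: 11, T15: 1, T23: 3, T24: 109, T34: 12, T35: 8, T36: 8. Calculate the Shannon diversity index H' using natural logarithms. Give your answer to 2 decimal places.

1.31

Total N = 3+13+11+1+3+109+12+8+8 = 168, so the proportions are 0.0179, 0.0774, 0.0655, 0.006, 0.0179, 0.6488, 0.0714, 0.0476, 0.0476 (working shown to 4 dp, full precision carried).
Each pᵢ ln pᵢ term: 0.0179×(-4.0254)=-0.0719, 0.0774×(-2.5590)=-0.1980, 0.0655×(-2.7261)=-0.1785, 0.006×(-5.1240)=-0.0305, 0.0179×(-4.0254)=-0.0719, 0.6488×(-0.4326)=-0.2807, 0.0714×(-2.6391)=-0.1885, 0.0476×(-3.0445)=-0.1450, 0.0476×(-3.0445)=-0.1450.
Sum = -1.3099, so H' = 1.31.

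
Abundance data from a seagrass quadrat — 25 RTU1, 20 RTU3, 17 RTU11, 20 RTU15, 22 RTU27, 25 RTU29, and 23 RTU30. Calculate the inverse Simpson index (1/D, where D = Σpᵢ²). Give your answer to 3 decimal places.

6.893

Total N = 25+20+17+20+22+25+23 = 152, so the proportions are 0.1644737, 0.1315789, 0.1118421, 0.1315789, 0.1447368, 0.1644737, 0.1513158 (working shown to 7 dp, full precision carried).
D = 0.1644737² + 0.1315789² + 0.1118421² + 0.1315789² + 0.1447368² + 0.1644737² + 0.1513158² = 0.0270516 + 0.0173130 + 0.0125087 + 0.0173130 + 0.0209488 + 0.0270516 + 0.0228965 = 0.1450831.
So 1/D = 6.89260, i.e. 6.893 to 3 decimal places.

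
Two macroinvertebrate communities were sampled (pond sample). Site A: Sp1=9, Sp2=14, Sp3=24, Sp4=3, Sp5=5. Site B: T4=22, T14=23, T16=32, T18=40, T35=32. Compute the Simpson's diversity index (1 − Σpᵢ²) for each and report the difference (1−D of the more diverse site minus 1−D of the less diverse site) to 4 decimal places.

Site A: N=55, proportions 0.163636, 0.254545, 0.436364, 0.054545, 0.090909, giving 1−D = 0.706777 (working shown to 6 dp, full precision carried).
Site B: N=149, proportions 0.147651, 0.154362, 0.214765, 0.268456, 0.214765, giving 1−D = 0.790055.
Difference = |0.706777 − 0.790055| = 0.083278, i.e. 0.0833 to 4 decimal places.

0.0833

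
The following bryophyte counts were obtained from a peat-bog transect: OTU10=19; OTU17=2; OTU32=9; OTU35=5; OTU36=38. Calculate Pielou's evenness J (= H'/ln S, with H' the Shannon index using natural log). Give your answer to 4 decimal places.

Total N = 19+2+9+5+38 = 73, so the proportions are 0.260274, 0.027397, 0.123288, 0.068493, 0.520548 (working shown to 6 dp, full precision carried).
H' = −Σ pᵢ ln pᵢ = −((-0.350334) + (-0.098557) + (-0.258070) + (-0.183632) + (-0.339852)) = 1.230444.
With S = 5 species, ln S = 1.609438, so J = 1.230444/1.609438 = 0.764518, i.e. 0.7645 to 4 decimal places.

0.7645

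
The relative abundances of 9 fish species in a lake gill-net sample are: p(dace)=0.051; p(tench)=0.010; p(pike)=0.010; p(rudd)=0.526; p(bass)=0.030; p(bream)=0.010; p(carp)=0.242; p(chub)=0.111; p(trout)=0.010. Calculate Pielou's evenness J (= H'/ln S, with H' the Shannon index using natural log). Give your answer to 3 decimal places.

0.622

H' = −Σ pᵢ ln pᵢ = −((-0.15177) + (-0.04605) + (-0.04605) + (-0.33793) + (-0.10520) + (-0.04605) + (-0.34335) + (-0.24400) + (-0.04605)) = 1.36646 (working shown to 5 dp, full precision carried).
With S = 9 species, ln S = 2.19722, so J = 1.36646/2.19722 = 0.62190, i.e. 0.622 to 3 decimal places.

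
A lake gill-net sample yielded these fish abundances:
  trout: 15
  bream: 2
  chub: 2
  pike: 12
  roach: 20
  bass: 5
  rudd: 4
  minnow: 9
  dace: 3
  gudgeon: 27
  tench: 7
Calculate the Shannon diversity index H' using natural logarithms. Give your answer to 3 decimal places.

2.094

Total N = 15+2+2+12+20+5+4+9+3+27+7 = 106, so the proportions are 0.14151, 0.01887, 0.01887, 0.11321, 0.18868, 0.04717, 0.03774, 0.08491, 0.0283, 0.25472, 0.06604 (working shown to 5 dp, full precision carried).
Each pᵢ ln pᵢ term: 0.14151×(-1.95539)=-0.27671, 0.01887×(-3.97029)=-0.07491, 0.01887×(-3.97029)=-0.07491, 0.11321×(-2.17853)=-0.24663, 0.18868×(-1.66771)=-0.31466, 0.04717×(-3.05400)=-0.14406, 0.03774×(-3.27714)=-0.12367, 0.08491×(-2.46621)=-0.20940, 0.0283×(-3.56483)=-0.10089, 0.25472×(-1.36760)=-0.34835, 0.06604×(-2.71753)=-0.17946.
Sum = -2.09364, so H' = 2.094.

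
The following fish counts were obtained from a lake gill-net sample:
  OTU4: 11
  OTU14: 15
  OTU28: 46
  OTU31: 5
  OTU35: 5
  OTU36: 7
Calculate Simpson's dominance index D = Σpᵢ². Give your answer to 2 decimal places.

Total N = 11+15+46+5+5+7 = 89, so the proportions are 0.1236, 0.1685, 0.5169, 0.0562, 0.0562, 0.0787 (working shown to 4 dp, full precision carried).
D = 0.1236² + 0.1685² + 0.5169² + 0.0562² + 0.0562² + 0.0787² = 0.0153 + 0.0284 + 0.2671 + 0.0032 + 0.0032 + 0.0062 = 0.3233.
To 2 decimal places, D = 0.32.

0.32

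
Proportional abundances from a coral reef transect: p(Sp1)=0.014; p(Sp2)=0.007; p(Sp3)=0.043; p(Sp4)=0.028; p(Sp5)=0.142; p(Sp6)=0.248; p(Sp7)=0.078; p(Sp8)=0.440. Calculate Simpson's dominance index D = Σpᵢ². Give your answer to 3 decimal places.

0.284

D = 0.014² + 0.007² + 0.043² + 0.028² + 0.142² + 0.248² + 0.078² + 0.44² = 0.00020 + 0.00005 + 0.00185 + 0.00078 + 0.02016 + 0.06150 + 0.00608 + 0.19360 = 0.28423 (working shown to 5 dp, full precision carried).
To 3 decimal places, D = 0.284.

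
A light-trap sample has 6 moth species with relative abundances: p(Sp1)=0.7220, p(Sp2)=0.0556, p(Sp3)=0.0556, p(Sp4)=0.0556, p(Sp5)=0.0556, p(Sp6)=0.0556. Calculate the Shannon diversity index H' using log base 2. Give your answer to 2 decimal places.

1.50

Each pᵢ log₂ pᵢ term (working shown to 4 dp, full precision carried): 0.722×(-0.4699)=-0.3393, 0.0556×(-4.1688)=-0.2318, 0.0556×(-4.1688)=-0.2318, 0.0556×(-4.1688)=-0.2318, 0.0556×(-4.1688)=-0.2318, 0.0556×(-4.1688)=-0.2318.
Sum = -1.4982, so H' = 1.50.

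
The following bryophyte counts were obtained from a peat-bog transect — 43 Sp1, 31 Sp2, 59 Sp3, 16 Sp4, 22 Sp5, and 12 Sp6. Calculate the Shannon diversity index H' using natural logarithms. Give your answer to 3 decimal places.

Total N = 43+31+59+16+22+12 = 183, so the proportions are 0.23497, 0.1694, 0.3224, 0.08743, 0.12022, 0.06557 (working shown to 5 dp, full precision carried).
Each pᵢ ln pᵢ term: 0.23497×(-1.44829)=-0.34031, 0.1694×(-1.77550)=-0.30077, 0.3224×(-1.13195)=-0.36495, 0.08743×(-2.43690)=-0.21306, 0.12022×(-2.11844)=-0.25468, 0.06557×(-2.72458)=-0.17866.
Sum = -1.65242, so H' = 1.652.

1.652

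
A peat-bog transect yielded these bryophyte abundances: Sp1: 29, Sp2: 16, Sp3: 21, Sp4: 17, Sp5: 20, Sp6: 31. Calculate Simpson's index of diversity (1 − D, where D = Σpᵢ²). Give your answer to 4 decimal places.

Total N = 29+16+21+17+20+31 = 134, so the proportions are 0.216418, 0.119403, 0.156716, 0.126866, 0.149254, 0.231343 (working shown to 6 dp, full precision carried).
D = 0.216418² + 0.119403² + 0.156716² + 0.126866² + 0.149254² + 0.231343² = 0.046837 + 0.014257 + 0.024560 + 0.016095 + 0.022277 + 0.053520 = 0.177545.
So 1 − D = 0.822455, i.e. 0.8225 to 4 decimal places.

0.8225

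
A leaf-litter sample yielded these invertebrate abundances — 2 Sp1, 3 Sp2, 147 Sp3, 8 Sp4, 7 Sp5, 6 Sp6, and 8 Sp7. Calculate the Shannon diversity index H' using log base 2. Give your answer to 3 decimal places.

Total N = 2+3+147+8+7+6+8 = 181, so the proportions are 0.01105, 0.01657, 0.81215, 0.0442, 0.03867, 0.03315, 0.0442 (working shown to 5 dp, full precision carried).
Each pᵢ log₂ pᵢ term: 0.01105×(-6.49985)=-0.07182, 0.01657×(-5.91488)=-0.09804, 0.81215×(-0.30017)=-0.24379, 0.0442×(-4.49985)=-0.19889, 0.03867×(-4.69249)=-0.18148, 0.03315×(-4.91488)=-0.16292, 0.0442×(-4.49985)=-0.19889.
Sum = -1.15582, so H' = 1.156.

1.156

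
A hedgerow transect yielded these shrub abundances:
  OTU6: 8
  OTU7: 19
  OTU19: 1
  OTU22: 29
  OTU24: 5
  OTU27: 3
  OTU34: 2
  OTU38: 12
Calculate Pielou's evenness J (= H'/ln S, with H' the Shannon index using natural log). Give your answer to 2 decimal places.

Total N = 8+19+1+29+5+3+2+12 = 79, so the proportions are 0.1013, 0.2405, 0.0127, 0.3671, 0.0633, 0.038, 0.0253, 0.1519 (working shown to 4 dp, full precision carried).
H' = −Σ pᵢ ln pᵢ = −((-0.2319) + (-0.3427) + (-0.0553) + (-0.3679) + (-0.1747) + (-0.1242) + (-0.0931) + (-0.2863)) = 1.6760.
With S = 8 species, ln S = 2.0794, so J = 1.6760/2.0794 = 0.8060, i.e. 0.81 to 2 decimal places.

0.81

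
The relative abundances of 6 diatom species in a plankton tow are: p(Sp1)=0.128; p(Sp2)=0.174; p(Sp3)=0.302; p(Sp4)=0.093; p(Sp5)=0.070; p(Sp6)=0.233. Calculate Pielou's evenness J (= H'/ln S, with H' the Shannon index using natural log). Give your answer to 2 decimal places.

0.94

H' = −Σ pᵢ ln pᵢ = −((-0.2631) + (-0.3043) + (-0.3616) + (-0.2209) + (-0.1861) + (-0.3394)) = 1.6755 (working shown to 4 dp, full precision carried).
With S = 6 species, ln S = 1.7918, so J = 1.6755/1.7918 = 0.9351, i.e. 0.94 to 2 decimal places.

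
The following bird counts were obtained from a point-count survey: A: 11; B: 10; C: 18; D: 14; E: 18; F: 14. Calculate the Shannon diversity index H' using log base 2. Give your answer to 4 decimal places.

2.5506

Total N = 11+10+18+14+18+14 = 85, so the proportions are 0.129412, 0.117647, 0.211765, 0.164706, 0.211765, 0.164706 (working shown to 6 dp, full precision carried).
Each pᵢ log₂ pᵢ term: 0.129412×(-2.949959)=-0.381759, 0.117647×(-3.087463)=-0.363231, 0.211765×(-2.239466)=-0.474240, 0.164706×(-2.602036)=-0.428571, 0.211765×(-2.239466)=-0.474240, 0.164706×(-2.602036)=-0.428571.
Sum = -2.550611, so H' = 2.5506.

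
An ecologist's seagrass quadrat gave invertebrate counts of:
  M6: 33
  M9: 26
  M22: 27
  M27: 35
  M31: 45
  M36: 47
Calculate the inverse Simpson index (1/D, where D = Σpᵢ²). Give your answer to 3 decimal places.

5.705

Total N = 33+26+27+35+45+47 = 213, so the proportions are 0.1549296, 0.1220657, 0.1267606, 0.1643192, 0.2112676, 0.2206573 (working shown to 7 dp, full precision carried).
D = 0.1549296² + 0.1220657² + 0.1267606² + 0.1643192² + 0.2112676² + 0.2206573² = 0.0240032 + 0.0149000 + 0.0160682 + 0.0270008 + 0.0446340 + 0.0486896 = 0.1752959.
So 1/D = 5.70464, i.e. 5.705 to 3 decimal places.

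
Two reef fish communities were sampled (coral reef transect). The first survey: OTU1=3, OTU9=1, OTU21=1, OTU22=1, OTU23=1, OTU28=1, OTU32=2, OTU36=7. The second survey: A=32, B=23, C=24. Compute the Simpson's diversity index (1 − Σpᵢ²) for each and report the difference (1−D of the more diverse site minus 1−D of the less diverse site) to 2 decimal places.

The first survey: N=17, proportions 0.1765, 0.0588, 0.0588, 0.0588, 0.0588, 0.0588, 0.1176, 0.4118, giving 1−D = 0.7682 (working shown to 4 dp, full precision carried).
The second survey: N=79, proportions 0.4051, 0.2911, 0.3038, giving 1−D = 0.6589.
Difference = |0.7682 − 0.6589| = 0.1093, i.e. 0.11 to 2 decimal places.

0.11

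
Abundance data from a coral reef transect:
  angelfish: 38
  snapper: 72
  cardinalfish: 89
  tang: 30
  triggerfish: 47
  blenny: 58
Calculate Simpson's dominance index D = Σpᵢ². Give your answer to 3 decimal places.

Total N = 38+72+89+30+47+58 = 334, so the proportions are 0.11377, 0.21557, 0.26647, 0.08982, 0.14072, 0.17365 (working shown to 5 dp, full precision carried).
D = 0.11377² + 0.21557² + 0.26647² + 0.08982² + 0.14072² + 0.17365² = 0.01294 + 0.04647 + 0.07100 + 0.00807 + 0.01980 + 0.03016 = 0.18844.
To 3 decimal places, D = 0.188.

0.188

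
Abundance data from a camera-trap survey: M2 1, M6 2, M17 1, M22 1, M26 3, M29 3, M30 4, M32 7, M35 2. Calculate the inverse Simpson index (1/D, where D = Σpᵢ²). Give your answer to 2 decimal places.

6.13

Total N = 1+2+1+1+3+3+4+7+2 = 24, so the proportions are 0.041667, 0.083333, 0.041667, 0.041667, 0.125, 0.125, 0.166667, 0.291667, 0.083333 (working shown to 6 dp, full precision carried).
D = 0.041667² + 0.083333² + 0.041667² + 0.041667² + 0.125² + 0.125² + 0.166667² + 0.291667² + 0.083333² = 0.001736 + 0.006944 + 0.001736 + 0.001736 + 0.015625 + 0.015625 + 0.027778 + 0.085069 + 0.006944 = 0.163194.
So 1/D = 6.1277, i.e. 6.13 to 2 decimal places.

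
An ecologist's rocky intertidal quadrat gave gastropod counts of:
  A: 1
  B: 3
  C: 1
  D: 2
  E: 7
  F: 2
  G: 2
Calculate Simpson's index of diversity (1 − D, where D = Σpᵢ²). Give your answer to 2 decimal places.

Total N = 1+3+1+2+7+2+2 = 18, so the proportions are 0.0556, 0.1667, 0.0556, 0.1111, 0.3889, 0.1111, 0.1111 (working shown to 4 dp, full precision carried).
D = 0.0556² + 0.1667² + 0.0556² + 0.1111² + 0.3889² + 0.1111² + 0.1111² = 0.0031 + 0.0278 + 0.0031 + 0.0123 + 0.1512 + 0.0123 + 0.0123 = 0.2222.
So 1 − D = 0.7778, i.e. 0.78 to 2 decimal places.

0.78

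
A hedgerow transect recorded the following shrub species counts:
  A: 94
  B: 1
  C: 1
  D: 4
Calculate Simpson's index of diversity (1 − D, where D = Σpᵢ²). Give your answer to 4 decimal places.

Total N = 94+1+1+4 = 100, so the proportions are 0.94, 0.01, 0.01, 0.04 (working shown to 6 dp, full precision carried).
D = 0.94² + 0.01² + 0.01² + 0.04² = 0.883600 + 0.000100 + 0.000100 + 0.001600 = 0.885400.
So 1 − D = 0.114600, i.e. 0.1146 to 4 decimal places.

0.1146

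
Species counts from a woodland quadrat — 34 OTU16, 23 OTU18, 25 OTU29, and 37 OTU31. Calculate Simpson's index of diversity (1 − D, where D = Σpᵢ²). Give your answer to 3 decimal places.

0.740

Total N = 34+23+25+37 = 119, so the proportions are 0.28571, 0.19328, 0.21008, 0.31092 (working shown to 5 dp, full precision carried).
D = 0.28571² + 0.19328² + 0.21008² + 0.31092² = 0.08163 + 0.03736 + 0.04414 + 0.09667 = 0.25980.
So 1 − D = 0.74020, i.e. 0.740 to 3 decimal places.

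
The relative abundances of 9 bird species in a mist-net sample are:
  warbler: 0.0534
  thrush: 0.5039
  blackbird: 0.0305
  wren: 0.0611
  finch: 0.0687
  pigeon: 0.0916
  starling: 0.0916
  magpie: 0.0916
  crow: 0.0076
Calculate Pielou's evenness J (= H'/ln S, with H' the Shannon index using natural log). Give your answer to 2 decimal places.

0.75

H' = −Σ pᵢ ln pᵢ = −((-0.1565) + (-0.3454) + (-0.1064) + (-0.1708) + (-0.1840) + (-0.2190) + (-0.2190) + (-0.2190) + (-0.0371)) = 1.6570 (working shown to 4 dp, full precision carried).
With S = 9 species, ln S = 2.1972, so J = 1.6570/2.1972 = 0.7541, i.e. 0.75 to 2 decimal places.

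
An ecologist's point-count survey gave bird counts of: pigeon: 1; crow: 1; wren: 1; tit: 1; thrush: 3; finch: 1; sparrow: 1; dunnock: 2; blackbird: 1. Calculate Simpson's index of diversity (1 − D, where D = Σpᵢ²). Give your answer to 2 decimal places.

0.86

Total N = 1+1+1+1+3+1+1+2+1 = 12, so the proportions are 0.0833, 0.0833, 0.0833, 0.0833, 0.25, 0.0833, 0.0833, 0.1667, 0.0833 (working shown to 4 dp, full precision carried).
D = 0.0833² + 0.0833² + 0.0833² + 0.0833² + 0.25² + 0.0833² + 0.0833² + 0.1667² + 0.0833² = 0.0069 + 0.0069 + 0.0069 + 0.0069 + 0.0625 + 0.0069 + 0.0069 + 0.0278 + 0.0069 = 0.1389.
So 1 − D = 0.8611, i.e. 0.86 to 2 decimal places.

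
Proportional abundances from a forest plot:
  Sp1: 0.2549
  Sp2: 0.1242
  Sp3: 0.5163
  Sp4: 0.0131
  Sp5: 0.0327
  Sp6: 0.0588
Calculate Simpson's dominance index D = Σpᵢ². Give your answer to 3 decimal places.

D = 0.2549² + 0.1242² + 0.5163² + 0.0131² + 0.0327² + 0.0588² = 0.06497 + 0.01543 + 0.26657 + 0.00017 + 0.00107 + 0.00346 = 0.35166 (working shown to 5 dp, full precision carried).
To 3 decimal places, D = 0.352.

0.352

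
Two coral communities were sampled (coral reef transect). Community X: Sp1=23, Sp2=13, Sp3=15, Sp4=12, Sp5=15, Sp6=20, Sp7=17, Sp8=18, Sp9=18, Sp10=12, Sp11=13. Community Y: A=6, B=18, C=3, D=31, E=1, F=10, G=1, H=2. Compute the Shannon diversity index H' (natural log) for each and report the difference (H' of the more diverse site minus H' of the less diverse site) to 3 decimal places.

0.835

Community X: N=176, proportions 0.130681818, 0.073863636, 0.085227273, 0.068181818, 0.085227273, 0.113636364, 0.096590909, 0.102272727, 0.102272727, 0.068181818, 0.073863636, giving H' = 2.376069384 (working shown to 9 dp, full precision carried).
Community Y: N=72, proportions 0.083333333, 0.25, 0.041666667, 0.430555556, 0.013888889, 0.138888889, 0.013888889, 0.027777778, giving H' = 1.541404536.
Difference = |2.376069384 − 1.541404536| = 0.834664848, i.e. 0.835 to 3 decimal places.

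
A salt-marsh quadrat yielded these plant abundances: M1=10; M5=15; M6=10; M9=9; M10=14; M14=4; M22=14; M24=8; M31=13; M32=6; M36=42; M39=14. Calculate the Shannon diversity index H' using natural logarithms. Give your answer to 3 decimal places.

2.298

Total N = 10+15+10+9+14+4+14+8+13+6+42+14 = 159, so the proportions are 0.06289, 0.09434, 0.06289, 0.0566, 0.08805, 0.02516, 0.08805, 0.05031, 0.08176, 0.03774, 0.26415, 0.08805 (working shown to 5 dp, full precision carried).
Each pᵢ ln pᵢ term: 0.06289×(-2.76632)=-0.17398, 0.09434×(-2.36085)=-0.22272, 0.06289×(-2.76632)=-0.17398, 0.0566×(-2.87168)=-0.16255, 0.08805×(-2.42985)=-0.21395, 0.02516×(-3.68261)=-0.09264, 0.08805×(-2.42985)=-0.21395, 0.05031×(-2.98946)=-0.15041, 0.08176×(-2.50395)=-0.20473, 0.03774×(-3.27714)=-0.12367, 0.26415×(-1.33123)=-0.35165, 0.08805×(-2.42985)=-0.21395.
Sum = -2.29818, so H' = 2.298.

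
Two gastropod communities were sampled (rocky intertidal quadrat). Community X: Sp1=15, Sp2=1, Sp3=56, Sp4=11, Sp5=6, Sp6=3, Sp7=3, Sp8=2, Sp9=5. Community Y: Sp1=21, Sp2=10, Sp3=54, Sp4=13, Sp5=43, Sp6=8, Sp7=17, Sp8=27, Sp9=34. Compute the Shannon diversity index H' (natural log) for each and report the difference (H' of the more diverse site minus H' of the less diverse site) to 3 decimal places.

0.532

Community X: N=102, proportions 0.14706, 0.0098, 0.54902, 0.10784, 0.05882, 0.02941, 0.02941, 0.01961, 0.04902, giving H' = 1.49563 (working shown to 5 dp, full precision carried).
Community Y: N=227, proportions 0.09251, 0.04405, 0.23789, 0.05727, 0.18943, 0.03524, 0.07489, 0.11894, 0.14978, giving H' = 2.02792.
Difference = |1.49563 − 2.02792| = 0.53229, i.e. 0.532 to 3 decimal places.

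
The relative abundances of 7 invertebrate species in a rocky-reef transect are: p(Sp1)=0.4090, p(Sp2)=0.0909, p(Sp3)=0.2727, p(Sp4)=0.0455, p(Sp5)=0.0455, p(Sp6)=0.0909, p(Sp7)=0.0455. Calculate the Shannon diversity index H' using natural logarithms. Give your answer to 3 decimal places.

1.578

Each pᵢ ln pᵢ term (working shown to 5 dp, full precision carried): 0.409×(-0.89404)=-0.36566, 0.0909×(-2.39800)=-0.21798, 0.2727×(-1.29938)=-0.35434, 0.0455×(-3.09004)=-0.14060, 0.0455×(-3.09004)=-0.14060, 0.0909×(-2.39800)=-0.21798, 0.0455×(-3.09004)=-0.14060.
Sum = -1.57775, so H' = 1.578.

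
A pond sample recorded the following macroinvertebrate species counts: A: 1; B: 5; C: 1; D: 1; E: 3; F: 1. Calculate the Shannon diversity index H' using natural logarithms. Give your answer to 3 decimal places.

1.540

Total N = 1+5+1+1+3+1 = 12, so the proportions are 0.08333, 0.41667, 0.08333, 0.08333, 0.25, 0.08333 (working shown to 5 dp, full precision carried).
Each pᵢ ln pᵢ term: 0.08333×(-2.48491)=-0.20708, 0.41667×(-0.87547)=-0.36478, 0.08333×(-2.48491)=-0.20708, 0.08333×(-2.48491)=-0.20708, 0.25×(-1.38629)=-0.34657, 0.08333×(-2.48491)=-0.20708.
Sum = -1.53965, so H' = 1.540.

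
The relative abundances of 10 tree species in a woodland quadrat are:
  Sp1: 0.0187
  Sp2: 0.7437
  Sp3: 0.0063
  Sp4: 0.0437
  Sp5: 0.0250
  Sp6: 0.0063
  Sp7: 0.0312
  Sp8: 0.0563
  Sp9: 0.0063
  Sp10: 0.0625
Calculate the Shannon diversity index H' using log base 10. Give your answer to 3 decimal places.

0.462

Each pᵢ log₁₀ pᵢ term (working shown to 5 dp, full precision carried): 0.0187×(-1.72816)=-0.03232, 0.7437×(-0.12860)=-0.09564, 0.0063×(-2.20066)=-0.01386, 0.0437×(-1.35952)=-0.05941, 0.025×(-1.60206)=-0.04005, 0.0063×(-2.20066)=-0.01386, 0.0312×(-1.50585)=-0.04698, 0.0563×(-1.24949)=-0.07035, 0.0063×(-2.20066)=-0.01386, 0.0625×(-1.20412)=-0.07526.
Sum = -0.46160, so H' = 0.462.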